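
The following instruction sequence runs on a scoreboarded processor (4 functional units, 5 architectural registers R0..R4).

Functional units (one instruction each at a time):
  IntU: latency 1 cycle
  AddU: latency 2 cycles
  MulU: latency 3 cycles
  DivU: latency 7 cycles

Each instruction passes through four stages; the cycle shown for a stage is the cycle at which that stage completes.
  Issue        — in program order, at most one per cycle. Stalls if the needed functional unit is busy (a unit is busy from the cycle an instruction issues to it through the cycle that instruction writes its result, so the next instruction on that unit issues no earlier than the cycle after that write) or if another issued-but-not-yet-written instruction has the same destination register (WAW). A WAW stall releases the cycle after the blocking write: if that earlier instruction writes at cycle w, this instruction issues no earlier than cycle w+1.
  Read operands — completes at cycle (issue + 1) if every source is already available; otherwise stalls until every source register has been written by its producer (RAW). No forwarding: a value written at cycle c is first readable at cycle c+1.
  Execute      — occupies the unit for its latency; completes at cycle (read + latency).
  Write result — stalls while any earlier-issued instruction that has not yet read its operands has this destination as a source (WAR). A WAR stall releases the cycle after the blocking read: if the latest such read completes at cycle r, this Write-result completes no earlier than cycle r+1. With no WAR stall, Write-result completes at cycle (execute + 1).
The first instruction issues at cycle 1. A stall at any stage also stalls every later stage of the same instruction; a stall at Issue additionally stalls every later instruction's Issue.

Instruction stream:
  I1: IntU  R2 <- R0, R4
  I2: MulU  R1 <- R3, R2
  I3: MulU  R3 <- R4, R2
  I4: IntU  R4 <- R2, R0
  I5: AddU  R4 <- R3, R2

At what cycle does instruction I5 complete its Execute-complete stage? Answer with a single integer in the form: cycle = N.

cycle = 18

I1 -> (1, 2, 3, 4)
I2 -> (2, 5, 8, 9)  // RAW R2: wait I1 write@4
I3 -> (10, 11, 14, 15)  // struct: MulU busy until I2 writes@9
I4 -> (11, 12, 13, 14)
I5 -> (15, 16, 18, 19)  // WAW R4: wait I4 write@14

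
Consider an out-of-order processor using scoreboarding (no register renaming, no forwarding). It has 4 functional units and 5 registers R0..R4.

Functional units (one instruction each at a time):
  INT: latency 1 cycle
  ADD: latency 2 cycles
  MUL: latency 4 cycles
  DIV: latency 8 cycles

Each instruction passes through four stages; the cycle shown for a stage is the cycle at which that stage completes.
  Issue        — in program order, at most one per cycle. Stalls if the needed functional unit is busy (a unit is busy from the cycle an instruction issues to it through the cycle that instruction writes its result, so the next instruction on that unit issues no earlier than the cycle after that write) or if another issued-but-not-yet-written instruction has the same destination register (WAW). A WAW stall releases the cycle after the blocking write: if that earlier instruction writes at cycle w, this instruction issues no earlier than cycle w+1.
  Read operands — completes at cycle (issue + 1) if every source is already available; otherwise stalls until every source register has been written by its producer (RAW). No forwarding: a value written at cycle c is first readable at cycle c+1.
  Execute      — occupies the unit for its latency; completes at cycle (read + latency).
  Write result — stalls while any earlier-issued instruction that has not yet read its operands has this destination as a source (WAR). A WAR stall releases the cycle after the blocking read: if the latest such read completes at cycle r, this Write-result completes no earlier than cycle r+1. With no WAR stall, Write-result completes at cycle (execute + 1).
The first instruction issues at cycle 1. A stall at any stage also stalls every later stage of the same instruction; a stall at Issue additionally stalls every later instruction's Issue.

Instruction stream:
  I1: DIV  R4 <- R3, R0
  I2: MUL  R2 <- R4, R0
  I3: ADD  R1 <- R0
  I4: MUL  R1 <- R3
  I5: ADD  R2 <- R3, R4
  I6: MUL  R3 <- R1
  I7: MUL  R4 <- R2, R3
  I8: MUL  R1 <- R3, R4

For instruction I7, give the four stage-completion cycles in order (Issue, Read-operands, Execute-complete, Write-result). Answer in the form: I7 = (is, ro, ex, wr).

I7 = (32, 33, 37, 38)

I1: IS=1 RO=2 EX=10 WR=11
I2: IS=2 RO=12 EX=16 WR=17  [RAW R4: wait I1 write@11]
I3: IS=3 RO=4 EX=6 WR=7
I4: IS=18 RO=19 EX=23 WR=24  [struct: MUL busy until I2 writes@17]
I5: IS=19 RO=20 EX=22 WR=23
I6: IS=25 RO=26 EX=30 WR=31  [struct: MUL busy until I4 writes@24]
I7: IS=32 RO=33 EX=37 WR=38  [struct: MUL busy until I6 writes@31]
I8: IS=39 RO=40 EX=44 WR=45  [struct: MUL busy until I7 writes@38]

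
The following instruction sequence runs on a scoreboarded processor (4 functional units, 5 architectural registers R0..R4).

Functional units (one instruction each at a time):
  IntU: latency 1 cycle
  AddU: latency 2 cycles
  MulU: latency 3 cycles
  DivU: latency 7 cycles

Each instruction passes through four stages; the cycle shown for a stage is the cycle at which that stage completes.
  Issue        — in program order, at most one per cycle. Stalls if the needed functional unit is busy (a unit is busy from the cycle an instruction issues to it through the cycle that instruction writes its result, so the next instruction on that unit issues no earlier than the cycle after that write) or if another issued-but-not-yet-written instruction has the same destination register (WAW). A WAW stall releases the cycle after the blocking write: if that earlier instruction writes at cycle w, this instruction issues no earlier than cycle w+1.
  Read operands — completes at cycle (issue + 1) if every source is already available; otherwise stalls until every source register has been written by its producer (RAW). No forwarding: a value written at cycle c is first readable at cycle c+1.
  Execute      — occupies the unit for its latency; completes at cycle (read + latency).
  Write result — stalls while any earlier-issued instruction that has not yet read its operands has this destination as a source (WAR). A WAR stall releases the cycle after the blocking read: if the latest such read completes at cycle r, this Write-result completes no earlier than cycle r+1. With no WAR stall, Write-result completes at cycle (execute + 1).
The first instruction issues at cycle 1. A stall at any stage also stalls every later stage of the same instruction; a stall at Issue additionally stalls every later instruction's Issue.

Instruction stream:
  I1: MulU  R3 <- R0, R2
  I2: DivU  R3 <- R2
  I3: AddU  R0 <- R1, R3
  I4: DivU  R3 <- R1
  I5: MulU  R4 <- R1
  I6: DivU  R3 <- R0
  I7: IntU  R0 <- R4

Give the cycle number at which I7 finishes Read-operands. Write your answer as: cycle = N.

cycle = 29

I1: IS=1 RO=2 EX=5 WR=6
I2: IS=7 RO=8 EX=15 WR=16  [WAW R3: wait I1 write@6]
I3: IS=8 RO=17 EX=19 WR=20  [RAW R3: wait I2 write@16]
I4: IS=17 RO=18 EX=25 WR=26  [struct: DivU busy until I2 writes@16]
I5: IS=18 RO=19 EX=22 WR=23
I6: IS=27 RO=28 EX=35 WR=36  [struct: DivU busy until I4 writes@26]
I7: IS=28 RO=29 EX=30 WR=31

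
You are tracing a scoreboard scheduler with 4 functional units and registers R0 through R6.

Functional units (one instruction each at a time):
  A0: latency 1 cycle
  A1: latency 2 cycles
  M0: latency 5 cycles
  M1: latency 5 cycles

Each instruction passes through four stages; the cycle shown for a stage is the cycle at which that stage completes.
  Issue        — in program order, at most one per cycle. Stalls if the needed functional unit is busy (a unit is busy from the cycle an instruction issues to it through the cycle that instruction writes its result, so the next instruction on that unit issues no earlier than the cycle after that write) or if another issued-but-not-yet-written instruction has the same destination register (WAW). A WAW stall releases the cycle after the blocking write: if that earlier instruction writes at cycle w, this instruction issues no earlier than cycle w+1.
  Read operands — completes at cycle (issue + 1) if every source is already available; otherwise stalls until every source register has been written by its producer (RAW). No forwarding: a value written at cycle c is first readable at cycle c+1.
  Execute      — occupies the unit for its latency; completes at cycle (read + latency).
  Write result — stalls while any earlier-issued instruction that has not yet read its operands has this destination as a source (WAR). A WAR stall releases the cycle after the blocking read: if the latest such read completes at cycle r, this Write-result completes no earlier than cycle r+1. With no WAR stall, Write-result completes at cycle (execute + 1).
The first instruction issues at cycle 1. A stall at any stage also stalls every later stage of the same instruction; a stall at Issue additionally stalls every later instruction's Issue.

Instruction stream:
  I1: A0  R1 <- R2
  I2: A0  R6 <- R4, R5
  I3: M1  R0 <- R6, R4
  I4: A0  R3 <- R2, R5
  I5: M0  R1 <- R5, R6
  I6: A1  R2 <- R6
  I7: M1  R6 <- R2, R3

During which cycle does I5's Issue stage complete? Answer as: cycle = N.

cycle 1: issue I1 (A0)
cycle 2: I1 read-ops
cycle 3: I1 finished on A0
cycle 4: I1→R1
cycle 5: issue I2 (A0)
cycle 6: I2 read-ops, issue I3 (M1)
cycle 7: I2 finished on A0
cycle 8: I2→R6
cycle 9: I3 read-ops, issue I4 (A0)
cycle 10: I4 read-ops, issue I5 (M0)
cycle 11: I4 finished on A0, I5 read-ops, issue I6 (A1)
cycle 12: I4→R3, I6 read-ops
cycle 14: I3 finished on M1, I6 finished on A1
cycle 15: I3→R0, I6→R2
cycle 16: I5 finished on M0, issue I7 (M1)
cycle 17: I5→R1, I7 read-ops
cycle 22: I7 finished on M1
cycle 23: I7→R6

cycle = 10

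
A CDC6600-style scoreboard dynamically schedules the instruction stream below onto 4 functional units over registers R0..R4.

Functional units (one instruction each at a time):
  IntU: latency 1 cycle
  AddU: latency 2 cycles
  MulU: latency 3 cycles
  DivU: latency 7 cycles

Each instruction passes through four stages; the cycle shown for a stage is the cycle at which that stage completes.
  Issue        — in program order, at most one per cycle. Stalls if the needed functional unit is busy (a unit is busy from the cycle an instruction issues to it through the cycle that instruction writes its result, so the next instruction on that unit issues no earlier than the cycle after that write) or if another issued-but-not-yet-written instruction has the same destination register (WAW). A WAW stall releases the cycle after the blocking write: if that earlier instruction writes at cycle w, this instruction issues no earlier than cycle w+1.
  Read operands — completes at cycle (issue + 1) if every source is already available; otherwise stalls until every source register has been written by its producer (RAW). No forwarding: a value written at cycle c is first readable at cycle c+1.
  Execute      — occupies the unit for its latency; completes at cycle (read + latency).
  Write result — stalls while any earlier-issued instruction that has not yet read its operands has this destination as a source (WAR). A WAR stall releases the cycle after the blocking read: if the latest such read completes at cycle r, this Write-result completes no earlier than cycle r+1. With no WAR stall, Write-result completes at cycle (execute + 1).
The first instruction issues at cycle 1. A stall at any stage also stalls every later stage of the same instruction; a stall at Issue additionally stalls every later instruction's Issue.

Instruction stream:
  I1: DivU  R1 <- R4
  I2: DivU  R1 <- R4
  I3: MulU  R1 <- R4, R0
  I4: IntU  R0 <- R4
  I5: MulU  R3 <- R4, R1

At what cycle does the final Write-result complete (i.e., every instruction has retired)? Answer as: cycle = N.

  I1 | 1 | 2 | 9 | 10
  I2 | 11 | 12 | 19 | 20   struct: DivU busy until I1 writes@10
  I3 | 21 | 22 | 25 | 26   WAW R1: wait I2 write@20
  I4 | 22 | 23 | 24 | 25
  I5 | 27 | 28 | 31 | 32   struct: MulU busy until I3 writes@26

cycle = 32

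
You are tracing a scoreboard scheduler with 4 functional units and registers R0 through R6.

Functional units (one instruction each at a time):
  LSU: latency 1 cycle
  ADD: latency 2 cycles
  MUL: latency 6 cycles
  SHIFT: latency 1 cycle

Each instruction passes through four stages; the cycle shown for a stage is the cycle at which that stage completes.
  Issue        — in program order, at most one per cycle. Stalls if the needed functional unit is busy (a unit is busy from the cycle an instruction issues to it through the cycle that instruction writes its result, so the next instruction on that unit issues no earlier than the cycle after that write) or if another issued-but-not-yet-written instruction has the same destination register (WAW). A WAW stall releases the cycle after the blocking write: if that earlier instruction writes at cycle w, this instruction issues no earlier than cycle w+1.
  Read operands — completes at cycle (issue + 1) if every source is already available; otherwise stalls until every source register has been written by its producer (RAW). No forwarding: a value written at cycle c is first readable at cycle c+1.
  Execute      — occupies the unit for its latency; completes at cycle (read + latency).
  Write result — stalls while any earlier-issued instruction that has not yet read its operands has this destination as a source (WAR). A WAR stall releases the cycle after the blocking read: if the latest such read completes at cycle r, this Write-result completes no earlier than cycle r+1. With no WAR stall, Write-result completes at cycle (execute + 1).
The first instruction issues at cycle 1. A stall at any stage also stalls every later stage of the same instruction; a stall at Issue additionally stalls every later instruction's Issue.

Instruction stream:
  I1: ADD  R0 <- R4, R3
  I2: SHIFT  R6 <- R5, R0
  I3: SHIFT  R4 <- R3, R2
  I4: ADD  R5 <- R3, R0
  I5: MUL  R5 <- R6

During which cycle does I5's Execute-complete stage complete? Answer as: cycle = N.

cycle = 22

c1: I1 dispatched to ADD
c2: I1 operands ready | I2 dispatched to SHIFT
c4: I1 complete
c5: R0←I1
c6: I2 operands ready
c7: I2 complete
c8: R6←I2
c9: I3 dispatched to SHIFT
c10: I3 operands ready | I4 dispatched to ADD
c11: I3 complete | I4 operands ready
c12: R4←I3
c13: I4 complete
c14: R5←I4
c15: I5 dispatched to MUL
c16: I5 operands ready
c22: I5 complete
c23: R5←I5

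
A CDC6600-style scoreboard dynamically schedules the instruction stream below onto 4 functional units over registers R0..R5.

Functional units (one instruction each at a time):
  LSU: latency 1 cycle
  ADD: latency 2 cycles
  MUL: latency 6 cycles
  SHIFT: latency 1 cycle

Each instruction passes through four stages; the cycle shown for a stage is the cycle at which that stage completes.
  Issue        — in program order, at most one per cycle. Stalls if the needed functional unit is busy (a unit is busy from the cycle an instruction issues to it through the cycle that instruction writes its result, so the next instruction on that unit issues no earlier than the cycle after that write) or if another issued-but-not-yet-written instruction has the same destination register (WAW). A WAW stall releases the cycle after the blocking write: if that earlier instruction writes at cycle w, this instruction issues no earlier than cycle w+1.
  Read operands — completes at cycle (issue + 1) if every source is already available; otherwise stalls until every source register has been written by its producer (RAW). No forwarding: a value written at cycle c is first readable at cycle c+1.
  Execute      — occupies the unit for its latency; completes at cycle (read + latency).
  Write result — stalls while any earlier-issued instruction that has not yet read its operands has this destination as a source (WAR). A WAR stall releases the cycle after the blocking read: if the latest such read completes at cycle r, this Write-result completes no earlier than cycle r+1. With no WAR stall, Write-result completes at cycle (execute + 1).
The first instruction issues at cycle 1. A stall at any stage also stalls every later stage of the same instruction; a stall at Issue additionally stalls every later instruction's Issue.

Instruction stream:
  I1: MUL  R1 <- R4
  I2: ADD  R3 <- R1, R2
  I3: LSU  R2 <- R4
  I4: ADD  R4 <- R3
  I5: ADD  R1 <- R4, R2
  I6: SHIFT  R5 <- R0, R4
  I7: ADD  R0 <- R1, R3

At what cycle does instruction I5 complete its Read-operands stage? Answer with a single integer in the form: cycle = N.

cycle = 20

  I1 | 1 | 2 | 8 | 9
  I2 | 2 | 10 | 12 | 13   RAW R1: wait I1 write@9
  I3 | 3 | 4 | 5 | 11   WAR R2: wait I2 read@10
  I4 | 14 | 15 | 17 | 18   struct: ADD busy until I2 writes@13
  I5 | 19 | 20 | 22 | 23   struct: ADD busy until I4 writes@18
  I6 | 20 | 21 | 22 | 23
  I7 | 24 | 25 | 27 | 28   struct: ADD busy until I5 writes@23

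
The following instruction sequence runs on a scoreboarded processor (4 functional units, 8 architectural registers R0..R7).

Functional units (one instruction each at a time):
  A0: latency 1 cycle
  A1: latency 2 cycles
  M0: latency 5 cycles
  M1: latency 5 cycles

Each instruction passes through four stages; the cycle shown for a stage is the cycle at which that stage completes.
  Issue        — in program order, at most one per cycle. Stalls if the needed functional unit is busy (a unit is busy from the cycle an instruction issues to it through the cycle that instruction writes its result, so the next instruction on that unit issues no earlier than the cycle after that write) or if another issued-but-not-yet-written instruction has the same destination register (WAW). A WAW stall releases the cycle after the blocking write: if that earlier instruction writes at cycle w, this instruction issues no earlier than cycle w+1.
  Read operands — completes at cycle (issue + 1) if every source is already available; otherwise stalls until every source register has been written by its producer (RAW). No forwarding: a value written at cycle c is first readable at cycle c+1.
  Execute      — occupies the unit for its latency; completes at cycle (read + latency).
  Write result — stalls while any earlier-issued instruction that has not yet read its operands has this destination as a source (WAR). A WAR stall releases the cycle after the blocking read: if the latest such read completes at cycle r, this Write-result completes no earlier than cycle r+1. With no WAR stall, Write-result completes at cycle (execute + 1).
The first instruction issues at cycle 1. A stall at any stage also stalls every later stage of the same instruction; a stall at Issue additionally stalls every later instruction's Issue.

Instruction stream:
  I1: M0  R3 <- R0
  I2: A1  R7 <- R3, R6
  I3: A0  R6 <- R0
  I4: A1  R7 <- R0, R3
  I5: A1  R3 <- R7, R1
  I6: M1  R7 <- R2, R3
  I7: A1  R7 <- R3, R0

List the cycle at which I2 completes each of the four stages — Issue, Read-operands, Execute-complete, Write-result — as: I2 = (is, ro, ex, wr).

I1: IS=1 RO=2 EX=7 WR=8
I2: IS=2 RO=9 EX=11 WR=12  [RAW R3: wait I1 write@8]
I3: IS=3 RO=4 EX=5 WR=10  [WAR R6: wait I2 read@9]
I4: IS=13 RO=14 EX=16 WR=17  [struct: A1 busy until I2 writes@12]
I5: IS=18 RO=19 EX=21 WR=22  [struct: A1 busy until I4 writes@17]
I6: IS=19 RO=23 EX=28 WR=29  [RAW R3: wait I5 write@22]
I7: IS=30 RO=31 EX=33 WR=34  [WAW R7: wait I6 write@29]

I2 = (2, 9, 11, 12)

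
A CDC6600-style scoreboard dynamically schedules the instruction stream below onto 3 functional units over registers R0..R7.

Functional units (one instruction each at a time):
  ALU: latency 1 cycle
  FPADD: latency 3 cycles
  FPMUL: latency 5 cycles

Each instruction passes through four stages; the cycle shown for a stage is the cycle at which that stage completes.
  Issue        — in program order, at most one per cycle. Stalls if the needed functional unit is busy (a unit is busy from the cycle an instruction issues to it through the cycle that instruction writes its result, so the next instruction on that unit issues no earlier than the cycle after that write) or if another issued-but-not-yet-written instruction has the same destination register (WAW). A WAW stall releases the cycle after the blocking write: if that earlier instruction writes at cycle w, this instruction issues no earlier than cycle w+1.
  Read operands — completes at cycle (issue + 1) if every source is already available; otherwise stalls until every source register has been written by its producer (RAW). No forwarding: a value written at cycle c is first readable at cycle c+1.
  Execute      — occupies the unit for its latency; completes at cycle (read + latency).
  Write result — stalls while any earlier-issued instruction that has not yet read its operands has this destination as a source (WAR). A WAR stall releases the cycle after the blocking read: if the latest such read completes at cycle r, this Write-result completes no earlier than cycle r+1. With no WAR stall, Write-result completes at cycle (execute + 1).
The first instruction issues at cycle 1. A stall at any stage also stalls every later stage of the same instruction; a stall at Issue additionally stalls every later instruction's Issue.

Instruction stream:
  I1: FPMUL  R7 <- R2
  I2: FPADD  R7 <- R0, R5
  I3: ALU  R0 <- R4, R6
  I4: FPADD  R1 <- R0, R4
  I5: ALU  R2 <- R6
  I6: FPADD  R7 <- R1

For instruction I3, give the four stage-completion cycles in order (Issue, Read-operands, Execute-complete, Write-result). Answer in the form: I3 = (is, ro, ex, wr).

  I1 | 1 | 2 | 7 | 8
  I2 | 9 | 10 | 13 | 14   WAW R7: wait I1 write@8
  I3 | 10 | 11 | 12 | 13
  I4 | 15 | 16 | 19 | 20   struct: FPADD busy until I2 writes@14
  I5 | 16 | 17 | 18 | 19
  I6 | 21 | 22 | 25 | 26   struct: FPADD busy until I4 writes@20

I3 = (10, 11, 12, 13)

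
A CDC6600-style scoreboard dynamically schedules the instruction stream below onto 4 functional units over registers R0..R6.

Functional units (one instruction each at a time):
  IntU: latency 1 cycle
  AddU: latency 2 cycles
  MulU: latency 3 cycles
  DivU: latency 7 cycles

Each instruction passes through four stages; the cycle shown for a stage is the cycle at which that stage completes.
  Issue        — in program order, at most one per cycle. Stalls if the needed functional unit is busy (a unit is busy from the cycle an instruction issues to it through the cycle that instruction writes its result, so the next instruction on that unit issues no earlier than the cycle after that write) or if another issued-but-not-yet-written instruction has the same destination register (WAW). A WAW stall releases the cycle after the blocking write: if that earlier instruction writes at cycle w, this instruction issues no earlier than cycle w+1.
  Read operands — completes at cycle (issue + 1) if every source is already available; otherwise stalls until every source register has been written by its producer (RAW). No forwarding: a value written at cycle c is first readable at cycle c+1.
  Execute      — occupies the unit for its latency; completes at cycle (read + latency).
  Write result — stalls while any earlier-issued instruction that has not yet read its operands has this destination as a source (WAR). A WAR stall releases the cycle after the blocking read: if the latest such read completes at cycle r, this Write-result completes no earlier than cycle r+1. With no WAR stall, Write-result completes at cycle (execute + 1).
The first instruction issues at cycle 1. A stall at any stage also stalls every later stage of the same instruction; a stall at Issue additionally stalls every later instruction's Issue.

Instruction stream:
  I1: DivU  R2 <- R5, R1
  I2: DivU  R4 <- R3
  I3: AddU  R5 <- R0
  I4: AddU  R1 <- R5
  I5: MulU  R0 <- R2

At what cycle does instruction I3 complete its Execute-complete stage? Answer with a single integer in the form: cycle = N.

[I1] 1/2/9/10
[I2] 11/12/19/20  (struct: DivU busy until I1 writes@10)
[I3] 12/13/15/16
[I4] 17/18/20/21  (struct: AddU busy until I3 writes@16)
[I5] 18/19/22/23

cycle = 15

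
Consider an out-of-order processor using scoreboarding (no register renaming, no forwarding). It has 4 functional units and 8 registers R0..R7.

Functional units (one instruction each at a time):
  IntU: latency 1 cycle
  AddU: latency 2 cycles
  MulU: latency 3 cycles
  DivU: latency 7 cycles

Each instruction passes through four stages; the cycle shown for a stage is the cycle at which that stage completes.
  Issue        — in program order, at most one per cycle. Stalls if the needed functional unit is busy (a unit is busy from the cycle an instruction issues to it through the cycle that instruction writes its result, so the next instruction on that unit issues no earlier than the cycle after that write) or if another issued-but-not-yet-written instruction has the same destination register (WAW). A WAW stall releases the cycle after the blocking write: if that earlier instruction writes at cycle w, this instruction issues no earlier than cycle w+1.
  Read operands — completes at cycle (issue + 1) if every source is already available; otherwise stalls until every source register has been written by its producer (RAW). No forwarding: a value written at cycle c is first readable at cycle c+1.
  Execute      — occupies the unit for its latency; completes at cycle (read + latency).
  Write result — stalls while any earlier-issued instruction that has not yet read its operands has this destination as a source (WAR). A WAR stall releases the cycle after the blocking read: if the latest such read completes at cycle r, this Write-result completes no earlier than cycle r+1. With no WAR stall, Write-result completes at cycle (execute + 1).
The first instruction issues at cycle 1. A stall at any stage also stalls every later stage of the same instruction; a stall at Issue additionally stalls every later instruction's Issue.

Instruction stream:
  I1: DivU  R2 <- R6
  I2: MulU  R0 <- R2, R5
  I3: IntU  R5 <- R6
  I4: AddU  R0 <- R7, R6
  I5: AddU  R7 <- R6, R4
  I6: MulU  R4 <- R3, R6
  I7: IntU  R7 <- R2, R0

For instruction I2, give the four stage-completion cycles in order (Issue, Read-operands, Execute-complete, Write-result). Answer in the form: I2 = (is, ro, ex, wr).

I1 -> (1, 2, 9, 10)
I2 -> (2, 11, 14, 15)  // RAW R2: wait I1 write@10
I3 -> (3, 4, 5, 12)  // WAR R5: wait I2 read@11
I4 -> (16, 17, 19, 20)  // WAW R0: wait I2 write@15
I5 -> (21, 22, 24, 25)  // struct: AddU busy until I4 writes@20
I6 -> (22, 23, 26, 27)
I7 -> (26, 27, 28, 29)  // WAW R7: wait I5 write@25

I2 = (2, 11, 14, 15)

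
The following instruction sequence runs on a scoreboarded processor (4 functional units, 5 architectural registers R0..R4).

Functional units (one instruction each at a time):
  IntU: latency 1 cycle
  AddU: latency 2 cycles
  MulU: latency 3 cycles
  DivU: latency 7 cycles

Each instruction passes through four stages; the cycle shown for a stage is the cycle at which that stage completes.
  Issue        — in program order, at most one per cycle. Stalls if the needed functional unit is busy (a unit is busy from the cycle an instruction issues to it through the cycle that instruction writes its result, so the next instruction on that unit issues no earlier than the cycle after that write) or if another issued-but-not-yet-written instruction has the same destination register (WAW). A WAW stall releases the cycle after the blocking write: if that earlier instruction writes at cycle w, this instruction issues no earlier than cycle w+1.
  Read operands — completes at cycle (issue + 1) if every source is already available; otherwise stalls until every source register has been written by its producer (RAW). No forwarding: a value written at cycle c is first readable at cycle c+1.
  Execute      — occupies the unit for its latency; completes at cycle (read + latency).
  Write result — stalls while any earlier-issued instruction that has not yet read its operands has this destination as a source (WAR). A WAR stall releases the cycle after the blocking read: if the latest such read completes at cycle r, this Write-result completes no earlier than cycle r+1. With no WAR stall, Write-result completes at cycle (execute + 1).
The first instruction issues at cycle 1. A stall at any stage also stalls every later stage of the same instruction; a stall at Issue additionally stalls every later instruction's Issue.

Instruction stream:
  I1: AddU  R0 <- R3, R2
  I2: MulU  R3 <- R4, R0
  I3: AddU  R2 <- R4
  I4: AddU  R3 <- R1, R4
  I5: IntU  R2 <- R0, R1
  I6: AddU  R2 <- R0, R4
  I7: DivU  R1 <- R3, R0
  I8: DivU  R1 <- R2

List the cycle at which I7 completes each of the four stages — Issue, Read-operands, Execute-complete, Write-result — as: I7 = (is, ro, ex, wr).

  I1 | 1 | 2 | 4 | 5
  I2 | 2 | 6 | 9 | 10   RAW R0: wait I1 write@5
  I3 | 6 | 7 | 9 | 10   struct: AddU busy until I1 writes@5
  I4 | 11 | 12 | 14 | 15   struct: AddU busy until I3 writes@10
  I5 | 12 | 13 | 14 | 15
  I6 | 16 | 17 | 19 | 20   WAW R2: wait I5 write@15
  I7 | 17 | 18 | 25 | 26
  I8 | 27 | 28 | 35 | 36   struct: DivU busy until I7 writes@26

I7 = (17, 18, 25, 26)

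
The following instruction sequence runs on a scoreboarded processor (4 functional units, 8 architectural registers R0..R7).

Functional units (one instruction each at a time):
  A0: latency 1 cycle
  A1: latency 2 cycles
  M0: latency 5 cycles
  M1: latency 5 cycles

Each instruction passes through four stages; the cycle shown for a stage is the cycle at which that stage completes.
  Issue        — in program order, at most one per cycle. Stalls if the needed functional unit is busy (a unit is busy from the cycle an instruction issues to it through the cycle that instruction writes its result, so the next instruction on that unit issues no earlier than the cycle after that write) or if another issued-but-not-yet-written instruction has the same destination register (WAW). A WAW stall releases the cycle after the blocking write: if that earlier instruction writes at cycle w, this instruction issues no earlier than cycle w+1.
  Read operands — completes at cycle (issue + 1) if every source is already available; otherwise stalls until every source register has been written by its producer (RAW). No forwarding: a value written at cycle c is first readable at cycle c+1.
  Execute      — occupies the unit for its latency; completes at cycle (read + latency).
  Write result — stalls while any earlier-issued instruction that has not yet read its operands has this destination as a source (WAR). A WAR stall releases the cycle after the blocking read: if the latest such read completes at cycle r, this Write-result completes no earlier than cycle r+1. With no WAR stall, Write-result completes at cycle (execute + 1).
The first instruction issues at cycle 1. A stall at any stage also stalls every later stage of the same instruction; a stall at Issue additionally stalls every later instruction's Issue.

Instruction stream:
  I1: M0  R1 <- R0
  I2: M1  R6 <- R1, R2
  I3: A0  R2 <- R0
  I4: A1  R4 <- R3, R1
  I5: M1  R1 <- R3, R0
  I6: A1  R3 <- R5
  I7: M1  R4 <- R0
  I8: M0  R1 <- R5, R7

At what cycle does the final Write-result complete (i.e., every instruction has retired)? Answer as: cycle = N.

cycle = 32

cycle 1: I1→M0
cycle 2: I1 RO | I2→M1
cycle 3: I3→A0
cycle 4: I3 RO | I4→A1
cycle 5: I3 EX
cycle 7: I1 EX
cycle 8: I1 WR R1
cycle 9: I2 RO | I4 RO
cycle 10: I3 WR R2
cycle 11: I4 EX
cycle 12: I4 WR R4
cycle 14: I2 EX
cycle 15: I2 WR R6
cycle 16: I5→M1
cycle 17: I5 RO | I6→A1
cycle 18: I6 RO
cycle 20: I6 EX
cycle 21: I6 WR R3
cycle 22: I5 EX
cycle 23: I5 WR R1
cycle 24: I7→M1
cycle 25: I7 RO | I8→M0
cycle 26: I8 RO
cycle 30: I7 EX
cycle 31: I7 WR R4 | I8 EX
cycle 32: I8 WR R1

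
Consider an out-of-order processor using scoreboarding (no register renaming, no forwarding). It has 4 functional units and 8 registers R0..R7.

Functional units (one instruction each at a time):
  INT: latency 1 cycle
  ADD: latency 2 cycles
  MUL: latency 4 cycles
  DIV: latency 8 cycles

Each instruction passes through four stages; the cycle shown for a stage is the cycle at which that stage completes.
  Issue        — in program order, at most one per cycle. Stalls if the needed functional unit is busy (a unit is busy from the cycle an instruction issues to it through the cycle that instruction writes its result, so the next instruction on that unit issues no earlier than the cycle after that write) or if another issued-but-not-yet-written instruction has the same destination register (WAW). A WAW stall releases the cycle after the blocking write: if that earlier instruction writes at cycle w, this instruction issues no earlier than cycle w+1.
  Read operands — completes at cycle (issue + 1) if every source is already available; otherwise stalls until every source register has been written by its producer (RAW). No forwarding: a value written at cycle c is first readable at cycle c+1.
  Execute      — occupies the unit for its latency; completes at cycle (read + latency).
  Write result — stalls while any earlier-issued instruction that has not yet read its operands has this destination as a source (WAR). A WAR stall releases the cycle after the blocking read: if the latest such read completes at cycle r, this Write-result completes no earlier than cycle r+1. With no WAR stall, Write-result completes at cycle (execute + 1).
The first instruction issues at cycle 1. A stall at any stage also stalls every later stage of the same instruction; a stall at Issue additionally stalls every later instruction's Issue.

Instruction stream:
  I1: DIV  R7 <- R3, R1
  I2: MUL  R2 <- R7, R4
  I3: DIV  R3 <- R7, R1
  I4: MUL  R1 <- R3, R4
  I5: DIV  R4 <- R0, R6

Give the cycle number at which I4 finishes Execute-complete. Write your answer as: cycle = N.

c1: issue I1 (DIV)
c2: I1 read-ops · issue I2 (MUL)
c10: I1 finished on DIV
c11: I1→R7
c12: I2 read-ops · issue I3 (DIV)
c13: I3 read-ops
c16: I2 finished on MUL
c17: I2→R2
c18: issue I4 (MUL)
c21: I3 finished on DIV
c22: I3→R3
c23: I4 read-ops · issue I5 (DIV)
c24: I5 read-ops
c27: I4 finished on MUL
c28: I4→R1
c32: I5 finished on DIV
c33: I5→R4

cycle = 27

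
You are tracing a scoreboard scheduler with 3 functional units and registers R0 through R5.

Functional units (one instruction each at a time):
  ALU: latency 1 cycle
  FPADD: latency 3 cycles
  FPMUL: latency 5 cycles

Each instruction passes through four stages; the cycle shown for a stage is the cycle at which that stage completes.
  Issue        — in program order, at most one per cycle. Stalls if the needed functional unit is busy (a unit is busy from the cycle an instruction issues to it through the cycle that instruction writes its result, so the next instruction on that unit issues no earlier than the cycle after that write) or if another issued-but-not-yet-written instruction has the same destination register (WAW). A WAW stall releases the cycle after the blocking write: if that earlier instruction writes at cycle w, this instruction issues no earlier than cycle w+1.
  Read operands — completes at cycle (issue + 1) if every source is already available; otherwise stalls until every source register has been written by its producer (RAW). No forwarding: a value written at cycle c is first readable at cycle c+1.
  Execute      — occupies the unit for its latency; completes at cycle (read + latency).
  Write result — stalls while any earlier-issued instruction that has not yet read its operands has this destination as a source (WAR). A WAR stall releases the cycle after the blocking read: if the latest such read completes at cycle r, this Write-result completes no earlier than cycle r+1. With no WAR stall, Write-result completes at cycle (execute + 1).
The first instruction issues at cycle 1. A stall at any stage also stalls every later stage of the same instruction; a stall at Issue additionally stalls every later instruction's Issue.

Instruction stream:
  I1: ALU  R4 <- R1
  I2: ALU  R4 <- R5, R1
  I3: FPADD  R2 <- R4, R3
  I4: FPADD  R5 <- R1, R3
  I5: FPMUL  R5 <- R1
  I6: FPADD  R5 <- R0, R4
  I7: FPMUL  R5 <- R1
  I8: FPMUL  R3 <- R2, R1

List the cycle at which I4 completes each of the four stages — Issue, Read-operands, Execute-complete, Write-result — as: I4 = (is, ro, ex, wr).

I4 = (14, 15, 18, 19)

1) issue 1, read 2, done 3, write 4
2) issue 5, read 6, done 7, write 8  <struct: ALU busy until I1 writes@4>
3) issue 6, read 9, done 12, write 13  <RAW R4: wait I2 write@8>
4) issue 14, read 15, done 18, write 19  <struct: FPADD busy until I3 writes@13>
5) issue 20, read 21, done 26, write 27  <WAW R5: wait I4 write@19>
6) issue 28, read 29, done 32, write 33  <WAW R5: wait I5 write@27>
7) issue 34, read 35, done 40, write 41  <WAW R5: wait I6 write@33>
8) issue 42, read 43, done 48, write 49  <struct: FPMUL busy until I7 writes@41>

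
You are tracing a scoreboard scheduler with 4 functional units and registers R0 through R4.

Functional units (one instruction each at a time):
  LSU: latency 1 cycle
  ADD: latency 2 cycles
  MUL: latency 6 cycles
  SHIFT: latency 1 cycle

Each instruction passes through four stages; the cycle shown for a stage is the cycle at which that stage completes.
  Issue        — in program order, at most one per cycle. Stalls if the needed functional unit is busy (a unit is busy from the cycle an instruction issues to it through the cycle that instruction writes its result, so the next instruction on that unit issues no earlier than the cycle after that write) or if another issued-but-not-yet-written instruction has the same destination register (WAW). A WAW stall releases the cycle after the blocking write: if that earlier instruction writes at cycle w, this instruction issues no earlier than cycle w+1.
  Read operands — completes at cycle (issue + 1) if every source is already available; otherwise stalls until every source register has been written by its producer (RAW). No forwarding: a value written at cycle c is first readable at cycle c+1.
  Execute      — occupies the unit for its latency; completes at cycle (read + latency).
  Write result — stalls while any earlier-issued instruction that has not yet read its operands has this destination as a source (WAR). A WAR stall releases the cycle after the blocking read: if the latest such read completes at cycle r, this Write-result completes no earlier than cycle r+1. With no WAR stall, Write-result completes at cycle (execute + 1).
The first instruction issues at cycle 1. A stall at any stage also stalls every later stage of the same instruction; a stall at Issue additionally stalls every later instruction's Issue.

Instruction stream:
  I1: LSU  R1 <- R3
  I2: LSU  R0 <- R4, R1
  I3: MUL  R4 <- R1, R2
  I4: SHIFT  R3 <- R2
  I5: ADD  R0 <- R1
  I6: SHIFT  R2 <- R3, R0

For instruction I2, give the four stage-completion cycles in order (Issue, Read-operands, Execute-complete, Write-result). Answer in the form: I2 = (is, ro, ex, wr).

I2 = (5, 6, 7, 8)

I1: IS=1 RO=2 EX=3 WR=4
I2: IS=5 RO=6 EX=7 WR=8  [struct: LSU busy until I1 writes@4]
I3: IS=6 RO=7 EX=13 WR=14
I4: IS=7 RO=8 EX=9 WR=10
I5: IS=9 RO=10 EX=12 WR=13  [WAW R0: wait I2 write@8]
I6: IS=11 RO=14 EX=15 WR=16  [struct: SHIFT busy until I4 writes@10; RAW R0: wait I5 write@13]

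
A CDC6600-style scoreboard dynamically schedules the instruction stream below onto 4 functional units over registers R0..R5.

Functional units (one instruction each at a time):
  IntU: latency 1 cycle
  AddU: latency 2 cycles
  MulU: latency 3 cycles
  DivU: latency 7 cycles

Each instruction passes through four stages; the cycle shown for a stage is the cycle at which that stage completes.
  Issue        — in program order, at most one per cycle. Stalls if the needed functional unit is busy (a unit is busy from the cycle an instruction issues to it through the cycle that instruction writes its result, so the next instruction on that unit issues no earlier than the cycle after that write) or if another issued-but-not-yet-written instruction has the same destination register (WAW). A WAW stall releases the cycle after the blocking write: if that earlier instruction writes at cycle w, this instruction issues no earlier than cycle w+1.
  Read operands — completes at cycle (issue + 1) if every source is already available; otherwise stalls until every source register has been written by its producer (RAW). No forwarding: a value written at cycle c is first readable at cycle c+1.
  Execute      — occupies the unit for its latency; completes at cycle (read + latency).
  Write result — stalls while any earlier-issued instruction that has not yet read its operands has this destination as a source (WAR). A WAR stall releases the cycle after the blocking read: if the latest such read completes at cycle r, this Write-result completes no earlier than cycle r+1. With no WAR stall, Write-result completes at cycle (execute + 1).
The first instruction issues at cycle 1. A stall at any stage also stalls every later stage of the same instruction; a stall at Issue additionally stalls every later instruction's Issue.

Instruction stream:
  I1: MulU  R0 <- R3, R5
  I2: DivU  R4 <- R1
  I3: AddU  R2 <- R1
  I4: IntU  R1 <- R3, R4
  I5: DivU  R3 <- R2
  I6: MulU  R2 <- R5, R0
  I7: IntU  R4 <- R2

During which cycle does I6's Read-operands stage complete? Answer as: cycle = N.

t=1  I1 issues→MulU
t=2  I1 reads, I2 issues→DivU
t=3  I2 reads, I3 issues→AddU
t=4  I3 reads, I4 issues→IntU
t=5  I1 exec-done
t=6  I1 writes R0, I3 exec-done
t=7  I3 writes R2
t=10  I2 exec-done
t=11  I2 writes R4
t=12  I4 reads, I5 issues→DivU
t=13  I4 exec-done, I5 reads, I6 issues→MulU
t=14  I4 writes R1, I6 reads
t=15  I7 issues→IntU
t=17  I6 exec-done
t=18  I6 writes R2
t=19  I7 reads
t=20  I5 exec-done, I7 exec-done
t=21  I5 writes R3, I7 writes R4

cycle = 14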